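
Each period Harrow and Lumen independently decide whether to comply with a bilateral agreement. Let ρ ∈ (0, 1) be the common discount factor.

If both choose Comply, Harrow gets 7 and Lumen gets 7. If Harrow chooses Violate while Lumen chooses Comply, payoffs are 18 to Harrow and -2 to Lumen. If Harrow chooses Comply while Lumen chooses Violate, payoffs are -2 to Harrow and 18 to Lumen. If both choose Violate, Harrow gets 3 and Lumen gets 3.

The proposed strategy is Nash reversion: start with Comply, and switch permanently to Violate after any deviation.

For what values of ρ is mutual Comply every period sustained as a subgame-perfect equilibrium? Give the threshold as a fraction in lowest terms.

11/15

One-period gain from deviating is 18 − 7 = 11. The loss is 7 − 3 = 4 in every subsequent period, with present value 4·ρ/(1−ρ).
Deviation is unprofitable when 4·ρ/(1−ρ) ≥ 11, i.e. ρ/(1−ρ) ≥ 11/4.
Equivalently ρ ≥ 11/(11+4) = 11/15.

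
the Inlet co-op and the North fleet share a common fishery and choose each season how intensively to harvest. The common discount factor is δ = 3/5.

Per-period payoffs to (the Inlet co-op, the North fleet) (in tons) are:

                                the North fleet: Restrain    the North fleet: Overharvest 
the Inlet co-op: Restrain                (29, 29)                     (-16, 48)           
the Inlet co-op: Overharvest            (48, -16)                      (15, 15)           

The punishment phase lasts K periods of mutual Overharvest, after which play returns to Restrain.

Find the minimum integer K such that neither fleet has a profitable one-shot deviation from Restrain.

Need Σ_{k=1}^{K} δ^k ≥ (48−29)/(29−15) = 1.3571 at δ = 3/5.
At K = 4 the sum is 1.3056 < 1.3571; at K = 5 it is 1.3834 ≥ 1.3571.
So the minimum punishment length is K = 5.

5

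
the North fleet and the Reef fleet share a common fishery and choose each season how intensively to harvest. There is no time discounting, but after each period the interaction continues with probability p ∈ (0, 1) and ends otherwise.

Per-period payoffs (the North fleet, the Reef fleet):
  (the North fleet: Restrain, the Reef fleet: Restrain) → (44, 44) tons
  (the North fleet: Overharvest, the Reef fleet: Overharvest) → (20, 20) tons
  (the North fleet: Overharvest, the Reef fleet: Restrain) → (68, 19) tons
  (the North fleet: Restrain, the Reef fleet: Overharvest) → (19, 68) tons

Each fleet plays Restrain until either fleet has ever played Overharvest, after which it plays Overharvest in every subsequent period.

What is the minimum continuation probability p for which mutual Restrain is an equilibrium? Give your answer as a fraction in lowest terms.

1/2

Expected cooperation value is 44 + p·44 + p²·44 + … = 44/(1−p); deviation gives 68 + p·20/(1−p).
44 ≥ 68(1−p) + 20p ⇒ 48p ≥ 24 ⇒ p ≥ 24/48 = 1/2.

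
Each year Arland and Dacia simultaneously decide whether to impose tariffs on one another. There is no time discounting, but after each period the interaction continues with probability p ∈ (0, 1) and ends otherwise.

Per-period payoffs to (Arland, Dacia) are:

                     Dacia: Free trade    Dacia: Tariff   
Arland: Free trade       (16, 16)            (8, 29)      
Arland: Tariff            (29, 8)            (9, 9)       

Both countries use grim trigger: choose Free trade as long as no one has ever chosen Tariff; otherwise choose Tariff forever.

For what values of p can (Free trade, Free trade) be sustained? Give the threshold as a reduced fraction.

13/20

Expected cooperation value is 16 + p·16 + p²·16 + … = 16/(1−p); deviation gives 29 + p·9/(1−p).
16 ≥ 29(1−p) + 9p ⇒ 20p ≥ 13 ⇒ p ≥ 13/20.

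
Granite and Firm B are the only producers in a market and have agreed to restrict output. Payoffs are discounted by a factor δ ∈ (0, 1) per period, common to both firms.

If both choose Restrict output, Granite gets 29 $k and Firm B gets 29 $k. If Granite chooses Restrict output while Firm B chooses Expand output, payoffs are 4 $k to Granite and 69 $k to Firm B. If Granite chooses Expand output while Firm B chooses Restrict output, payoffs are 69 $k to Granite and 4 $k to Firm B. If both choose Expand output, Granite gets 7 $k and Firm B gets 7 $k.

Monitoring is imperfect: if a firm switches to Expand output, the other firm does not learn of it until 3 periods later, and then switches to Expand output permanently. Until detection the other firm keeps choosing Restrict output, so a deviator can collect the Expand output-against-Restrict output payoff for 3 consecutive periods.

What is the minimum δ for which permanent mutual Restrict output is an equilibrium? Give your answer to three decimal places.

Deviating for the 3 undetected periods gains 69−29 = 40 per period over cooperation, then loses 29−7 = 22 per period forever once punishment starts.
Gain: 40(1 + δ + … + δ^2); loss: 22·δ^3/(1−δ).
No profitable deviation ⇔ 40(1−δ^3) ≤ 22·δ^3, i.e. δ^3 ≥ 40/(40+22) = 20/31.
Hence δ ≥ (20/31)^(1/3) ≈ 0.864.

0.864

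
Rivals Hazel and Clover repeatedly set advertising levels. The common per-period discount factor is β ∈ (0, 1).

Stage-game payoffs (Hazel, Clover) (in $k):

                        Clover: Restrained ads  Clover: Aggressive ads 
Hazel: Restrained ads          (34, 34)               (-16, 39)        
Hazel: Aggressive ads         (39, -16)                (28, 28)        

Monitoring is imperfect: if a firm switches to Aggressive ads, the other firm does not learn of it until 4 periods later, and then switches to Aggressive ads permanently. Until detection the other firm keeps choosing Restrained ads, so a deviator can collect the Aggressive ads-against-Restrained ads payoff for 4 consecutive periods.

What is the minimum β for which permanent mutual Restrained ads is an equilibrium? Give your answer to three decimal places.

0.821

The best deviation is to choose Aggressive ads for all 4 undetected periods, earning 39 each, then 28 forever once detected.
Deviation value: 39(1−β^4)/(1−β) + 28β^4/(1−β); cooperation value: 34/(1−β).
IC: 34 ≥ 39(1−β^4) + 28β^4 = 39 − 11β^4.
So β^4 ≥ 5/11, giving β ≥ (5/11)^(1/4) ≈ 0.821.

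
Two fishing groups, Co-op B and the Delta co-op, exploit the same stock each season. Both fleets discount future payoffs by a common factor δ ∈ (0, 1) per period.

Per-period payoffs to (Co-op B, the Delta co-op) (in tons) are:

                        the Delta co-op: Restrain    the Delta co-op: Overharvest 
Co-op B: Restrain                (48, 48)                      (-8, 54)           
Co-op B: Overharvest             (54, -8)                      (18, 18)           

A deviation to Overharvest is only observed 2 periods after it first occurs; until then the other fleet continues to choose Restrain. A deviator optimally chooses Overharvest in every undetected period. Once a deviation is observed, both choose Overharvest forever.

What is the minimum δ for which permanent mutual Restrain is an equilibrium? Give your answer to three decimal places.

0.408

Deviating for the 2 undetected periods gains 54−48 = 6 per period over cooperation, then loses 48−18 = 30 per period forever once punishment starts.
Gain: 6(1 + δ + … + δ^1); loss: 30·δ^2/(1−δ).
No profitable deviation ⇔ 6(1−δ^2) ≤ 30·δ^2, i.e. δ^2 ≥ 6/(6+30) = 1/6.
Hence δ ≥ (1/6)^(1/2) ≈ 0.408.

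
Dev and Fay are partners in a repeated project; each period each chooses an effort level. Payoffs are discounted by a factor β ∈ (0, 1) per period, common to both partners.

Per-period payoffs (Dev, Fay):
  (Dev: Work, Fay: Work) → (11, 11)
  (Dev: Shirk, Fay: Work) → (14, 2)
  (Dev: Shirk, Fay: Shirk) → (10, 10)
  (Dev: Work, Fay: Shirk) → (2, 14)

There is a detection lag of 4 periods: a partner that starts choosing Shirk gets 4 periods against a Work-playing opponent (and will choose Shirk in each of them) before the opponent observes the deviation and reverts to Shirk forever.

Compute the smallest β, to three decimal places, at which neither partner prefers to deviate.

0.931

A deviator earns 14 for 4 periods, then 10 forever; cooperating earns 11 forever. Multiplying the IC by (1−β):
11 ≥ 14(1−β^4) + 10β^4, so 4·β^4 ≥ 3 and β^4 ≥ 3/4.
β ≥ (3/4)^(1/4) ≈ 0.931.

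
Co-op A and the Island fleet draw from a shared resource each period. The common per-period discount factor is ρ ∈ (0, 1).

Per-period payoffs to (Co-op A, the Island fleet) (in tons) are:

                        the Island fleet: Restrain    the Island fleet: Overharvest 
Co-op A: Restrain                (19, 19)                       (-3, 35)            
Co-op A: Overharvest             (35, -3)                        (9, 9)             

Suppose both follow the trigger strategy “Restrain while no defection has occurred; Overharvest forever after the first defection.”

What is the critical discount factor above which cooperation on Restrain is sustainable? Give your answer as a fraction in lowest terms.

One-period gain from deviating is 35 − 19 = 16. The loss is 19 − 9 = 10 in every subsequent period, with present value 10·ρ/(1−ρ).
Deviation is unprofitable when 10·ρ/(1−ρ) ≥ 16, i.e. ρ/(1−ρ) ≥ 8/5.
Equivalently ρ ≥ 16/(16+10) = 8/13.

8/13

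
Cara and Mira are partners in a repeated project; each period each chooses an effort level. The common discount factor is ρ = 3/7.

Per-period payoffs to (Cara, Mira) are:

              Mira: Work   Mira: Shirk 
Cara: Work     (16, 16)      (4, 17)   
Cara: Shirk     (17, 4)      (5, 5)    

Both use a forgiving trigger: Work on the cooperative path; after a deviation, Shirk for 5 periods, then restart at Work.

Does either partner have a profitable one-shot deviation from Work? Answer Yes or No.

Comparing payoff streams over the 6 periods until play realigns: cooperate → 16(1+ρ+…+ρ^5); deviate → 17 + 5(ρ+…+ρ^5).
Cooperation is sustained iff (16−5)(ρ+…+ρ^5) ≥ 17−16.
ρ+…+ρ^5 = 3/7·(1−(3/7)^5)/(1−3/7) = 0.7392, and (17−16)/(16−5) = 0.0909.
0.7392 ≥ 0.0909, so cooperation is sustainable.

No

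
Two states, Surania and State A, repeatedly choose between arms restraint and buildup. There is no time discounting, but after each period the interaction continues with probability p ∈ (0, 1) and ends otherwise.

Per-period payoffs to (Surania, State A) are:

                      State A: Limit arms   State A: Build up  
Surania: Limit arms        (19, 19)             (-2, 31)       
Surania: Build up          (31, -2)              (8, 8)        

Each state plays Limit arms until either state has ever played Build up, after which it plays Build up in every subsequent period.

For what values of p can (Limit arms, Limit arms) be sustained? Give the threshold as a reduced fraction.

With no time discounting, the continuation probability p plays the role of the discount factor.
Grim-trigger IC: 19/(1−p) ≥ 31 + 8p/(1−p) ⇒ p ≥ (31−19)/(31−8) = 12/23.

12/23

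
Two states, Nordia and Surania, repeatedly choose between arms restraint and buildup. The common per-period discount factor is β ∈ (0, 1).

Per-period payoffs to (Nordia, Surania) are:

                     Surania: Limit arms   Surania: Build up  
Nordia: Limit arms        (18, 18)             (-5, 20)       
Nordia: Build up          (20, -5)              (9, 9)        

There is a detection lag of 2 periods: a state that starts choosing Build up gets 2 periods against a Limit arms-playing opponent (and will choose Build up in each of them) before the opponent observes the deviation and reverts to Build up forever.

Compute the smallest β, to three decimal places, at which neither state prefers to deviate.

0.426

Deviating for the 2 undetected periods gains 20−18 = 2 per period over cooperation, then loses 18−9 = 9 per period forever once punishment starts.
Gain: 2(1 + β + … + β^1); loss: 9·β^2/(1−β).
No profitable deviation ⇔ 2(1−β^2) ≤ 9·β^2, i.e. β^2 ≥ 2/(2+9) = 2/11.
Hence β ≥ (2/11)^(1/2) ≈ 0.426.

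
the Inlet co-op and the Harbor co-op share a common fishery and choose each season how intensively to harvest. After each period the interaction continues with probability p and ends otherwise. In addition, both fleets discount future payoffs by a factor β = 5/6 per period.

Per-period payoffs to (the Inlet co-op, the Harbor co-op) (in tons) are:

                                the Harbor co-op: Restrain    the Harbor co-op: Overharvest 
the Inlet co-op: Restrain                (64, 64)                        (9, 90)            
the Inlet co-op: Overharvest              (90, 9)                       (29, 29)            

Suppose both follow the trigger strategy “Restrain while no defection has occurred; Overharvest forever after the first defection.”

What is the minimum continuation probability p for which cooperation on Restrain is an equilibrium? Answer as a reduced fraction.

156/305

With continuation probability p and discount β, the effective per-period discount factor is βp.
Grim-trigger IC: βp ≥ (90−64)/(90−29) = 26/61.
So p ≥ (26/61)/(5/6) = 156/305.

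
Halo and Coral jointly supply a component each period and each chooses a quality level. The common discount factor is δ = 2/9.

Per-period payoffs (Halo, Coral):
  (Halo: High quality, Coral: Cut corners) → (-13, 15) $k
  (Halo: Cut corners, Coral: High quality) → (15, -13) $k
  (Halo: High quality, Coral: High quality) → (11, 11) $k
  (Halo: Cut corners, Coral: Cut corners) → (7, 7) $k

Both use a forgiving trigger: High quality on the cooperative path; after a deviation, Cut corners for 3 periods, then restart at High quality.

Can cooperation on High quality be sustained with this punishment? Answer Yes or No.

No

Comparing payoff streams over the 4 periods until play realigns: cooperate → 11(1+δ+…+δ^3); deviate → 15 + 7(δ+…+δ^3).
Cooperation is sustained iff (11−7)(δ+…+δ^3) ≥ 15−11.
δ+…+δ^3 = 2/9·(1−(2/9)^3)/(1−2/9) = 0.2826, and (15−11)/(11−7) = 1.0000.
0.2826 < 1.0000, so cooperation is not sustainable.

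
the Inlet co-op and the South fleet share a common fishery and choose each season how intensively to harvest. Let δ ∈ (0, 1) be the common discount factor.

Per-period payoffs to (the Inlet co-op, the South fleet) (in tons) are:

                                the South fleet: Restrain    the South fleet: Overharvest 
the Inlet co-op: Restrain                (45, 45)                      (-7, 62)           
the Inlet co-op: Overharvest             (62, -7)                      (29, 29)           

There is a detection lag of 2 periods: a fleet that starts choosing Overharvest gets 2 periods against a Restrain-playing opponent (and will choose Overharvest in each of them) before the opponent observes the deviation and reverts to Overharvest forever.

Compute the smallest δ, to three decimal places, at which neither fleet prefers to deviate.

Deviating for the 2 undetected periods gains 62−45 = 17 per period over cooperation, then loses 45−29 = 16 per period forever once punishment starts.
Gain: 17(1 + δ + … + δ^1); loss: 16·δ^2/(1−δ).
No profitable deviation ⇔ 17(1−δ^2) ≤ 16·δ^2, i.e. δ^2 ≥ 17/(17+16) = 17/33.
Hence δ ≥ (17/33)^(1/2) ≈ 0.718.

0.718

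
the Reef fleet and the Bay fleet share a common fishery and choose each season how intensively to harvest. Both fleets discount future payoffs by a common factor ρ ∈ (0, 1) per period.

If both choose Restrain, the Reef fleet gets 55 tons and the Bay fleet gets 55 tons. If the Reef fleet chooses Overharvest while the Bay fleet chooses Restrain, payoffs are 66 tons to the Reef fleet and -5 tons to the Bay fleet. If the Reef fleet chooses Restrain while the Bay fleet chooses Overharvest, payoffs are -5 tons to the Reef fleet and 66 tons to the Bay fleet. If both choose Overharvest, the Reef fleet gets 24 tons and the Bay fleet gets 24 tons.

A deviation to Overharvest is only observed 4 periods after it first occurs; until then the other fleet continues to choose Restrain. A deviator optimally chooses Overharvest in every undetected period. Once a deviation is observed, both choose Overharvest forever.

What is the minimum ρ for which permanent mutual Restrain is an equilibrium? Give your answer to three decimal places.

0.715

A deviator earns 66 for 4 periods, then 24 forever; cooperating earns 55 forever. Multiplying the IC by (1−ρ):
55 ≥ 66(1−ρ^4) + 24ρ^4, so 42·ρ^4 ≥ 11 and ρ^4 ≥ 11/42.
ρ ≥ (11/42)^(1/4) ≈ 0.715.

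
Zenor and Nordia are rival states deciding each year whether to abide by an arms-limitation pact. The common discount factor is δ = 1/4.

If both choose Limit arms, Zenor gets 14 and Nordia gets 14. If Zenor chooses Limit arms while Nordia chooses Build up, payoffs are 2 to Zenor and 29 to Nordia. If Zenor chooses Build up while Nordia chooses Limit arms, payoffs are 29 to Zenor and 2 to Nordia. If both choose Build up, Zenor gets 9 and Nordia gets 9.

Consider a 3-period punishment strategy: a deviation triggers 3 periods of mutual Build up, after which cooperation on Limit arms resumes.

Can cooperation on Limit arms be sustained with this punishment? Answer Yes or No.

No

A one-shot deviation gives 29 now, then 9 for 3 periods, then back to 14.
Gain from deviating: (29−14) today; loss: (14−9) in each of the next 3 periods.
No-deviation condition: (14−9)(δ+…+δ^3) ≥ 29−14, i.e. δ+…+δ^3 ≥ 3.
At δ = 1/4: δ+…+δ^3 = 0.3281 < 3.0000.
So cooperation is not sustainable.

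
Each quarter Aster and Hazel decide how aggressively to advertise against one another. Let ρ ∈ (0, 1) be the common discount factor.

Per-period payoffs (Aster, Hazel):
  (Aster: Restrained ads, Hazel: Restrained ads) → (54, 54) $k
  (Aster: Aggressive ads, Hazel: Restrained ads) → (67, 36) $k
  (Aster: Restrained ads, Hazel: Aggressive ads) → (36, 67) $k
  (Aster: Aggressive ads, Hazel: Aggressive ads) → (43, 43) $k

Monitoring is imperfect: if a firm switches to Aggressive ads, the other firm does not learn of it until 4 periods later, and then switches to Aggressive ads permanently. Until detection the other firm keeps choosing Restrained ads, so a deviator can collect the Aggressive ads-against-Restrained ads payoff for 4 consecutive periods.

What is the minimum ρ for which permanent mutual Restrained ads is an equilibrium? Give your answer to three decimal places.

Deviating for the 4 undetected periods gains 67−54 = 13 per period over cooperation, then loses 54−43 = 11 per period forever once punishment starts.
Gain: 13(1 + ρ + … + ρ^3); loss: 11·ρ^4/(1−ρ).
No profitable deviation ⇔ 13(1−ρ^4) ≤ 11·ρ^4, i.e. ρ^4 ≥ 13/(13+11) = 13/24.
Hence ρ ≥ (13/24)^(1/4) ≈ 0.858.

0.858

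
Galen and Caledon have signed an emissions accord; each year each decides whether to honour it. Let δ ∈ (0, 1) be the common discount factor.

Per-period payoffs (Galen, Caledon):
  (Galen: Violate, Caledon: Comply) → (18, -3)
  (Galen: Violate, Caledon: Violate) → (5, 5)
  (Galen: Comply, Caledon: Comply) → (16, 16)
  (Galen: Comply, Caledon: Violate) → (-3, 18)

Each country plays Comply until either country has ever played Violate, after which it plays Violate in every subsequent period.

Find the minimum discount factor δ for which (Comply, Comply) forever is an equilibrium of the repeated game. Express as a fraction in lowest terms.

Under grim trigger the critical discount factor is (T−C)/(T−P) with T = 18, C = 16, P = 5.
δ* = (18−16)/(18−5) = 2/13.

2/13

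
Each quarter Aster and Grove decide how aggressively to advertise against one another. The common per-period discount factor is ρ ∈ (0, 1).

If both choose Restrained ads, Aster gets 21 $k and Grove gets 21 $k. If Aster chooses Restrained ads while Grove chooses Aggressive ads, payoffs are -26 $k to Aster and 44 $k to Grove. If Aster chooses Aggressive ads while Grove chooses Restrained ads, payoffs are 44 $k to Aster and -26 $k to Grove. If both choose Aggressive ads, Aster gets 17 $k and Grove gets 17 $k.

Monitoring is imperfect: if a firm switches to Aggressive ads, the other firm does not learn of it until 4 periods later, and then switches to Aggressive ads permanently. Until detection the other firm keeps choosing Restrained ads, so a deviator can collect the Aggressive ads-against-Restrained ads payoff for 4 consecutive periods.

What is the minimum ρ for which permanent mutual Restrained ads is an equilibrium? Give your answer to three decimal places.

Deviating for the 4 undetected periods gains 44−21 = 23 per period over cooperation, then loses 21−17 = 4 per period forever once punishment starts.
Gain: 23(1 + ρ + … + ρ^3); loss: 4·ρ^4/(1−ρ).
No profitable deviation ⇔ 23(1−ρ^4) ≤ 4·ρ^4, i.e. ρ^4 ≥ 23/(23+4) = 23/27.
Hence ρ ≥ (23/27)^(1/4) ≈ 0.961.

0.961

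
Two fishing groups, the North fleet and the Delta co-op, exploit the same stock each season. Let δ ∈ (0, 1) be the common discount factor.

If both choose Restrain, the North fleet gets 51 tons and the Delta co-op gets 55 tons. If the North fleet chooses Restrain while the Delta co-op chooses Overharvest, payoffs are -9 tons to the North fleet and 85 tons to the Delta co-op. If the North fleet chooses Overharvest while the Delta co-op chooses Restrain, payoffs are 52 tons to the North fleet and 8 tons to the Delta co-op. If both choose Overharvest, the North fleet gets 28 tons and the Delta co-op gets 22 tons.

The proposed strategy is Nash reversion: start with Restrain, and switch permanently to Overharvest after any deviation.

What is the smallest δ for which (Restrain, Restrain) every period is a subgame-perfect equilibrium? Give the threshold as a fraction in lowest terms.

10/21

the North fleet's threshold: (52−51)/(52−28) = 1/24.
the Delta co-op's threshold: (85−55)/(85−22) = 10/21.
1/24 < 10/21, so the Delta co-op binds and δ* = 10/21.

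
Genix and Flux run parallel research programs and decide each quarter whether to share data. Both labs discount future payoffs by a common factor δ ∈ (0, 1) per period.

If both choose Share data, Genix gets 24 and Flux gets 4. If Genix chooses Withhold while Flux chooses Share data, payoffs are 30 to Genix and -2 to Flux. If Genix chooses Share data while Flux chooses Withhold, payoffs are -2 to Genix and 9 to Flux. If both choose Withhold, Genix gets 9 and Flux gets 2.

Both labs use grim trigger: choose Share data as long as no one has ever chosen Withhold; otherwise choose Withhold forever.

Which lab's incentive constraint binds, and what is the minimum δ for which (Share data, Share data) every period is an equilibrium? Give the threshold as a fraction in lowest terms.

Genix: cooperation gives 24 each period; deviation gives 30 once then 9 forever.
  24/(1−δ) ≥ 30 + 9δ/(1−δ) ⇒ δ ≥ 6/21 = 2/7.
Flux: cooperation gives 4 each period; deviation gives 9 once then 2 forever.
  δ ≥ 5/7.
Both must hold, so the binding constraint is Flux's: δ ≥ 5/7.

Flux; δ ≥ 5/7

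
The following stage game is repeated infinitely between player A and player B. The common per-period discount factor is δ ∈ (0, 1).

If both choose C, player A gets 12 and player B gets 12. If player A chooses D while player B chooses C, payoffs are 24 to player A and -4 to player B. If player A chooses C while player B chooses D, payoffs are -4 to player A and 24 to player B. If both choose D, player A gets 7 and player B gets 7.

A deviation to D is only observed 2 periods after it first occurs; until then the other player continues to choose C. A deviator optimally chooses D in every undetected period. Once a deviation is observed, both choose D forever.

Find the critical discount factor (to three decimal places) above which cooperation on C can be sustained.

The best deviation is to choose D for all 2 undetected periods, earning 24 each, then 7 forever once detected.
Deviation value: 24(1−δ^2)/(1−δ) + 7δ^2/(1−δ); cooperation value: 12/(1−δ).
IC: 12 ≥ 24(1−δ^2) + 7δ^2 = 24 − 17δ^2.
So δ^2 ≥ 12/17, giving δ ≥ (12/17)^(1/2) ≈ 0.840.

0.840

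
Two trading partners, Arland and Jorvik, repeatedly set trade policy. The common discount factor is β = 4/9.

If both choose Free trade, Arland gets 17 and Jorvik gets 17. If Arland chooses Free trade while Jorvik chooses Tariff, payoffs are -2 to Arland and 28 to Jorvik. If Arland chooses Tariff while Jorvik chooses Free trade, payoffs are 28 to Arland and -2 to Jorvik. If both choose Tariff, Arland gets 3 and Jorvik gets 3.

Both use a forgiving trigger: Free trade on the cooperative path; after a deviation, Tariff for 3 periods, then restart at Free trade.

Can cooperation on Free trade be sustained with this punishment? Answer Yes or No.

No

IC: β+…+β^3 ≥ (28−17)/(17−3) = 11/14.
At β = 4/9: partial sum = 0.7298 < 0.7857. Cooperation not sustainable.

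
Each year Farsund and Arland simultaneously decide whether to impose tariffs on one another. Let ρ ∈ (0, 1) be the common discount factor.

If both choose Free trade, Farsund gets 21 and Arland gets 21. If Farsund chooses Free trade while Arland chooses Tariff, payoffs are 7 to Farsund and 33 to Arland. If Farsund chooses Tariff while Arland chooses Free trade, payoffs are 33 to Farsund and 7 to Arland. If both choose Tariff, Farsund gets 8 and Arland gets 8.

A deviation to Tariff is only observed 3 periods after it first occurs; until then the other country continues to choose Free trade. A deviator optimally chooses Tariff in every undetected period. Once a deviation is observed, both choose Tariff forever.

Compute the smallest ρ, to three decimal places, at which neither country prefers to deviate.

0.783

Deviating for the 3 undetected periods gains 33−21 = 12 per period over cooperation, then loses 21−8 = 13 per period forever once punishment starts.
Gain: 12(1 + ρ + … + ρ^2); loss: 13·ρ^3/(1−ρ).
No profitable deviation ⇔ 12(1−ρ^3) ≤ 13·ρ^3, i.e. ρ^3 ≥ 12/(12+13) = 12/25.
Hence ρ ≥ (12/25)^(1/3) ≈ 0.783.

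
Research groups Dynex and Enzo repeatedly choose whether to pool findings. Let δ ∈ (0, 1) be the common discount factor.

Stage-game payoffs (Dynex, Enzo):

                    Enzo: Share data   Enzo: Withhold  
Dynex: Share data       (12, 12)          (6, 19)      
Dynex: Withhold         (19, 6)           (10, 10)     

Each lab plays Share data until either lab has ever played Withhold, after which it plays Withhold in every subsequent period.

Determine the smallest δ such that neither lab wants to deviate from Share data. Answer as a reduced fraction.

Under grim trigger the critical discount factor is (T−C)/(T−P) with T = 19, C = 12, P = 10.
δ* = (19−12)/(19−10) = 7/9.

7/9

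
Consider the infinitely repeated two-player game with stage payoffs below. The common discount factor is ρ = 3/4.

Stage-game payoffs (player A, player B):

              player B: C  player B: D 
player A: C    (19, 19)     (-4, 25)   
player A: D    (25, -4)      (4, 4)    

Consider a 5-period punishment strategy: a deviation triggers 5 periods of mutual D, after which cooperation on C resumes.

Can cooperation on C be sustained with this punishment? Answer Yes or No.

Yes

A one-shot deviation gives 25 now, then 4 for 5 periods, then back to 19.
Gain from deviating: (25−19) today; loss: (19−4) in each of the next 5 periods.
No-deviation condition: (19−4)(ρ+…+ρ^5) ≥ 25−19, i.e. ρ+…+ρ^5 ≥ 2/5.
At ρ = 3/4: ρ+…+ρ^5 = 2.2881 ≥ 0.4000.
So cooperation is sustainable.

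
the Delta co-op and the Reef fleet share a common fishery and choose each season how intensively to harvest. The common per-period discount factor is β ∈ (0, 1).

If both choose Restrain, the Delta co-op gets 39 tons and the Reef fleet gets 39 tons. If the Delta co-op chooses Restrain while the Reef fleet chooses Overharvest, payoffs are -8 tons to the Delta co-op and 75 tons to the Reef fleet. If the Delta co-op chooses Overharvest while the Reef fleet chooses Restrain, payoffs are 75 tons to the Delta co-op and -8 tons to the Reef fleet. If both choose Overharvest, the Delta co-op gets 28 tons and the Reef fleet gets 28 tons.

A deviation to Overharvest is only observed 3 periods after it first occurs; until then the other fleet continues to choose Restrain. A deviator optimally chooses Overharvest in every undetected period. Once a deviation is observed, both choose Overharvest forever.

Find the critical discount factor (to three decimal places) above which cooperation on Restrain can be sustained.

0.915

A deviator earns 75 for 3 periods, then 28 forever; cooperating earns 39 forever. Multiplying the IC by (1−β):
39 ≥ 75(1−β^3) + 28β^3, so 47·β^3 ≥ 36 and β^3 ≥ 36/47.
β ≥ (36/47)^(1/3) ≈ 0.915.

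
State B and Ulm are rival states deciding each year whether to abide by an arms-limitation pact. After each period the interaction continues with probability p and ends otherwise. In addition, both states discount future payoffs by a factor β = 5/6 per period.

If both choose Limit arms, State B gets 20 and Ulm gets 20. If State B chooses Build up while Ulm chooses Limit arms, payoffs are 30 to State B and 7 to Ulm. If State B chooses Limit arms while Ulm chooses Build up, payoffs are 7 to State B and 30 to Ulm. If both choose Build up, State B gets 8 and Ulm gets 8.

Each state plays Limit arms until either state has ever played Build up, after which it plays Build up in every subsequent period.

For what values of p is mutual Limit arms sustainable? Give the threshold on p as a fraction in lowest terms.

Expected continuation weight on next period's payoff is β·p = 5/6·p, which plays the role of the discount factor.
Cooperation requires 5/6·p ≥ (30−20)/(30−8) = 5/11, hence p ≥ 6/11.

6/11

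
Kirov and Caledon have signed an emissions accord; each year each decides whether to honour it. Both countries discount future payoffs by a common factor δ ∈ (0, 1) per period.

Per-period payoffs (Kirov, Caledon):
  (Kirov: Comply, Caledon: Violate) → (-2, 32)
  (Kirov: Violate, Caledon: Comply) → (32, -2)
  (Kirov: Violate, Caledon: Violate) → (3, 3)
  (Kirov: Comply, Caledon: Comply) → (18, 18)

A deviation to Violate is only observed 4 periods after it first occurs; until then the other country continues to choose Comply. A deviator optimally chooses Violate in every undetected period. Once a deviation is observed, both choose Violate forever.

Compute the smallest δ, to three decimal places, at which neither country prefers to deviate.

0.834

Deviating for the 4 undetected periods gains 32−18 = 14 per period over cooperation, then loses 18−3 = 15 per period forever once punishment starts.
Gain: 14(1 + δ + … + δ^3); loss: 15·δ^4/(1−δ).
No profitable deviation ⇔ 14(1−δ^4) ≤ 15·δ^4, i.e. δ^4 ≥ 14/(14+15) = 14/29.
Hence δ ≥ (14/29)^(1/4) ≈ 0.834.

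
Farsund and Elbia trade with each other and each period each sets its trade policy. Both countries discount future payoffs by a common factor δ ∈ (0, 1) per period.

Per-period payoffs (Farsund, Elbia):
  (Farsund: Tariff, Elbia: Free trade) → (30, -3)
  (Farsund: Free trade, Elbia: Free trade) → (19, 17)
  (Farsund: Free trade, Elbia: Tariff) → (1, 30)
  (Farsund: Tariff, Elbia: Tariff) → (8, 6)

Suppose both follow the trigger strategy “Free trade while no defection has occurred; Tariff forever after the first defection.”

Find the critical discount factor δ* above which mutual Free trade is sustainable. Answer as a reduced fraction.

Farsund's threshold: (30−19)/(30−8) = 1/2.
Elbia's threshold: (30−17)/(30−6) = 13/24.
1/2 < 13/24, so Elbia binds and δ* = 13/24.

13/24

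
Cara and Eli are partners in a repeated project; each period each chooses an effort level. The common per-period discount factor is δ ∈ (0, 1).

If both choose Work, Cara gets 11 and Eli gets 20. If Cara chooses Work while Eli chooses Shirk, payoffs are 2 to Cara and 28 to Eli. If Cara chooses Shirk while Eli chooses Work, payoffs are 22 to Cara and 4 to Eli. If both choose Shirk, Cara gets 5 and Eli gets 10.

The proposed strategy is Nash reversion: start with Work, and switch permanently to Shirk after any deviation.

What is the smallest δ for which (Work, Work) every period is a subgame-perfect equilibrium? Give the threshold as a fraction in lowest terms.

Cara: cooperation gives 11 each period; deviation gives 22 once then 5 forever.
  11/(1−δ) ≥ 22 + 5δ/(1−δ) ⇒ δ ≥ 11/17.
Eli: cooperation gives 20 each period; deviation gives 28 once then 10 forever.
  δ ≥ 8/18 = 4/9.
Both must hold, so the binding constraint is Cara's: δ ≥ 11/17.

11/17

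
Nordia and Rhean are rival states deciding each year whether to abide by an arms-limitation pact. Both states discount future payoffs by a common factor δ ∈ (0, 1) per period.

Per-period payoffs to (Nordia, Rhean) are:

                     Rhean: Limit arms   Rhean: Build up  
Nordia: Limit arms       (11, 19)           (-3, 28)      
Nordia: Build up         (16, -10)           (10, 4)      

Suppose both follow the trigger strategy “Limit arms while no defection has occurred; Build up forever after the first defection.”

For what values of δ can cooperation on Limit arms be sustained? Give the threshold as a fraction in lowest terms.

5/6

Nordia's threshold: (16−11)/(16−10) = 5/6.
Rhean's threshold: (28−19)/(28−4) = 3/8.
5/6 > 3/8, so Nordia binds and δ* = 5/6.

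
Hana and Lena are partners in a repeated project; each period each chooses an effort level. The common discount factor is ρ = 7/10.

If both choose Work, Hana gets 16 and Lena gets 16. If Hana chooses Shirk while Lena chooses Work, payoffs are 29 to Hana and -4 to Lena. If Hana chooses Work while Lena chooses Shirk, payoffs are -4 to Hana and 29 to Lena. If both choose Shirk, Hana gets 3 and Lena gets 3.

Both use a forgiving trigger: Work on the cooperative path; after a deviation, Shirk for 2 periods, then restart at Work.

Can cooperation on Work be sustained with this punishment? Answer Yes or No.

IC: ρ+…+ρ^2 ≥ (29−16)/(16−3) = 1.
At ρ = 7/10: partial sum = 1.1900 ≥ 1.0000. Cooperation sustainable.

Yes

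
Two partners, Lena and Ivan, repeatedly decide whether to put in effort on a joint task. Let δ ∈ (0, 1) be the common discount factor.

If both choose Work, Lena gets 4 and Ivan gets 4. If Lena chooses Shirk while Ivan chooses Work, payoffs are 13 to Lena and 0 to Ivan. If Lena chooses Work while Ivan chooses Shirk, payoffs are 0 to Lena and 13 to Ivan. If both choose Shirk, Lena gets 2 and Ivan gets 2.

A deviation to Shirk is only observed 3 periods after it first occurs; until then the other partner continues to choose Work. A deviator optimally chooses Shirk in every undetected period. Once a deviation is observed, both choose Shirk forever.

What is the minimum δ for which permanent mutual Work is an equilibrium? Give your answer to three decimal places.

0.935

A deviator earns 13 for 3 periods, then 2 forever; cooperating earns 4 forever. Multiplying the IC by (1−δ):
4 ≥ 13(1−δ^3) + 2δ^3, so 11·δ^3 ≥ 9 and δ^3 ≥ 9/11.
δ ≥ (9/11)^(1/3) ≈ 0.935.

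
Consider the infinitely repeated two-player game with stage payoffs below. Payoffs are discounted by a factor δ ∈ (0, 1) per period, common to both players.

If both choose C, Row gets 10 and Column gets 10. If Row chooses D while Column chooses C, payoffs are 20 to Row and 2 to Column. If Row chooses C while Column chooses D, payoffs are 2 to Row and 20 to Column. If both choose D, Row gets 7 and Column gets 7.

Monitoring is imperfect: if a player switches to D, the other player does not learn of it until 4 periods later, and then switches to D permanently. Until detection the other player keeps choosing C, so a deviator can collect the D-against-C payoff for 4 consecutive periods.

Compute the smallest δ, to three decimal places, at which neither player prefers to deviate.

A deviator earns 20 for 4 periods, then 7 forever; cooperating earns 10 forever. Multiplying the IC by (1−δ):
10 ≥ 20(1−δ^4) + 7δ^4, so 13·δ^4 ≥ 10 and δ^4 ≥ 10/13.
δ ≥ (10/13)^(1/4) ≈ 0.937.

0.937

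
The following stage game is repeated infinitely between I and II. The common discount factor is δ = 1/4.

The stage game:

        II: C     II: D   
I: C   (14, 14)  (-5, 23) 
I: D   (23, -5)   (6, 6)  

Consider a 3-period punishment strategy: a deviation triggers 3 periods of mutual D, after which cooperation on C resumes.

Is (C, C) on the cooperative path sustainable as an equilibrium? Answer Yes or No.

Comparing payoff streams over the 4 periods until play realigns: cooperate → 14(1+δ+…+δ^3); deviate → 23 + 6(δ+…+δ^3).
Cooperation is sustained iff (14−6)(δ+…+δ^3) ≥ 23−14.
δ+…+δ^3 = 1/4·(1−(1/4)^3)/(1−1/4) = 0.3281, and (23−14)/(14−6) = 1.1250.
0.3281 < 1.1250, so cooperation is not sustainable.

No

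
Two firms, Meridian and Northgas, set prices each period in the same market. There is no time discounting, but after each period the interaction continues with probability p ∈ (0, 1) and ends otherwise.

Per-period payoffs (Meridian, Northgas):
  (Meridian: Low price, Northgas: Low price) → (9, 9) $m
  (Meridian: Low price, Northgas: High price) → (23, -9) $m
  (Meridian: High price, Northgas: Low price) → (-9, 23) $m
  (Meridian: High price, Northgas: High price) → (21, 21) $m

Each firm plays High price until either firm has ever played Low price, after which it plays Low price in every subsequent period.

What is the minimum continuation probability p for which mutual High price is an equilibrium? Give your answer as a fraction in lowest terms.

Expected cooperation value is 21 + p·21 + p²·21 + … = 21/(1−p); deviation gives 23 + p·9/(1−p).
21 ≥ 23(1−p) + 9p ⇒ 14p ≥ 2 ⇒ p ≥ 2/14 = 1/7.

1/7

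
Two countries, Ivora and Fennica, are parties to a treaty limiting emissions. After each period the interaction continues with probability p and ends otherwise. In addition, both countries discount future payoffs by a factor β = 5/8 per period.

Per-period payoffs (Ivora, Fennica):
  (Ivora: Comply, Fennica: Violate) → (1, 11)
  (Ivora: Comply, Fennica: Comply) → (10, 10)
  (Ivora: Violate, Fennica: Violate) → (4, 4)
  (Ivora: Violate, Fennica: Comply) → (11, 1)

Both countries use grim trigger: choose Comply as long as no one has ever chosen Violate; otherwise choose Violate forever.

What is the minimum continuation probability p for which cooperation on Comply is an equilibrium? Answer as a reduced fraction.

8/35

With continuation probability p and discount β, the effective per-period discount factor is βp.
Grim-trigger IC: βp ≥ (11−10)/(11−4) = 1/7.
So p ≥ (1/7)/(5/8) = 8/35.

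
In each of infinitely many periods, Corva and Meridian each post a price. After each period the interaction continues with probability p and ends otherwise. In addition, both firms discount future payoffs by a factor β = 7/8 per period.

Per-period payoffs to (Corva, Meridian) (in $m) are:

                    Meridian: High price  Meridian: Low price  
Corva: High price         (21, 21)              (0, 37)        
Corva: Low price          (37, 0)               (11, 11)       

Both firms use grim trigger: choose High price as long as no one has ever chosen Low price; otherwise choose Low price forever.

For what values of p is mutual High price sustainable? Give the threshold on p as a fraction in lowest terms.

64/91

With continuation probability p and discount β, the effective per-period discount factor is βp.
Grim-trigger IC: βp ≥ (37−21)/(37−11) = 8/13.
So p ≥ (8/13)/(7/8) = 64/91.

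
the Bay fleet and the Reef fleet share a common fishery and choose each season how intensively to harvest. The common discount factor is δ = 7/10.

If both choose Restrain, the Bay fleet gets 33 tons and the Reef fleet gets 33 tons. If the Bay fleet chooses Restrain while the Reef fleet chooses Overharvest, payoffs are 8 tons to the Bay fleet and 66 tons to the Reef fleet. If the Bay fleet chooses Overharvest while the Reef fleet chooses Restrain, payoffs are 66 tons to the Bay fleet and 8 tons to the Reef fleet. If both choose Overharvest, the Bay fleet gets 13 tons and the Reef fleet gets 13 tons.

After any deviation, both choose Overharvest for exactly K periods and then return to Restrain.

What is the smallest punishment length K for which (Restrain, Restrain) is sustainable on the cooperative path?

4

IC: δ(1−δ^K)/(1−δ) ≥ (66−33)/(33−13) = 33/20.
With δ = 7/10: need 1 − δ^K ≥ 33/20·(1−7/10)/(7/10), i.e. δ^K ≤ 0.2929.
Since (7/10)^3 = 0.3430 and (7/10)^4 = 0.2401, the smallest such K is 4.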